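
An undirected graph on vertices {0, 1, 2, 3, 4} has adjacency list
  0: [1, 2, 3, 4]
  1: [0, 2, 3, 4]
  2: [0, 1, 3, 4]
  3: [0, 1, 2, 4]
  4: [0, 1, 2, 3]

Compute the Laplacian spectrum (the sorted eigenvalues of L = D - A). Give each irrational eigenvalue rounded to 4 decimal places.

With the vertex order [0, 1, 2, 3, 4], the degrees are [4, 4, 4, 4, 4], giving D = diag(4, 4, 4, 4, 4) and L = D - A. Diagonalising L (or applying a numerical eigensolver to the 5x5 matrix) gives the spectrum above. By the matrix-tree theorem the graph has (1/5) * product of the nonzero eigenvalues = 125 spanning trees. There is one zero in the spectrum, matching the 1 component.

[0, 5, 5, 5, 5]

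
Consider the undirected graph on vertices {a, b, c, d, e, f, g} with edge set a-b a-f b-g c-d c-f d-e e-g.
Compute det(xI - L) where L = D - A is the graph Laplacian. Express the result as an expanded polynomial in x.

With the vertex order [a, b, c, d, e, f, g], the degrees are [2, 2, 2, 2, 2, 2, 2], giving D = diag(2, 2, 2, 2, 2, 2, 2) and L = D - A. Computing det(xI - L) by cofactor expansion (or equivalently via sum-over-permutations) gives x^7 - 14x^6 + 77x^5 - 210x^4 + 294x^3 - 196x^2 + 49x. The coefficient of x^6 equals -trace(L) = -14, matching the sum of degrees. By the matrix-tree theorem the graph has (1/7) * product of the nonzero eigenvalues = 7 spanning trees. The largest eigenvalue, 3.8019, is at most the vertex count 7.

x^7 - 14x^6 + 77x^5 - 210x^4 + 294x^3 - 196x^2 + 49x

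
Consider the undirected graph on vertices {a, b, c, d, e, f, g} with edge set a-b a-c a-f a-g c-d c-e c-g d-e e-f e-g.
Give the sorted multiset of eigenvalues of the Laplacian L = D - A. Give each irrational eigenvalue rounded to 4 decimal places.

[0, 0.8307, 1.7494, 2.4057, 4.2702, 4.8667, 5.8773]

Each diagonal entry of L is the vertex degree and each off-diagonal entry is -1 where an edge is present, 0 otherwise; in the order [a, b, c, d, e, f, g] the diagonal is [4, 1, 4, 2, 4, 2, 3]. L is symmetric positive semidefinite, so every eigenvalue is real and nonnegative. There is one zero in the spectrum, matching the 1 component.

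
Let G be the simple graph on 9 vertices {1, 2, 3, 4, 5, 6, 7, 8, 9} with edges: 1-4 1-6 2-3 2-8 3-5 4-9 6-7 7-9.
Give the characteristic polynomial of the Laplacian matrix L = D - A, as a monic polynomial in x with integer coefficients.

x^9 - 16x^8 + 105x^7 - 364x^6 + 715x^5 - 790x^4 + 450x^3 - 100x^2

Each diagonal entry of L is the vertex degree and each off-diagonal entry is -1 where an edge is present, 0 otherwise; in the order [1, 2, 3, 4, 5, 6, 7, 8, 9] the diagonal is [2, 2, 2, 2, 1, 2, 2, 1, 2]. Computing det(xI - L) by cofactor expansion (or equivalently via sum-over-permutations) gives x^9 - 16x^8 + 105x^7 - 364x^6 + 715x^5 - 790x^4 + 450x^3 - 100x^2. The coefficient of x^8 equals -trace(L) = -16, matching the sum of degrees.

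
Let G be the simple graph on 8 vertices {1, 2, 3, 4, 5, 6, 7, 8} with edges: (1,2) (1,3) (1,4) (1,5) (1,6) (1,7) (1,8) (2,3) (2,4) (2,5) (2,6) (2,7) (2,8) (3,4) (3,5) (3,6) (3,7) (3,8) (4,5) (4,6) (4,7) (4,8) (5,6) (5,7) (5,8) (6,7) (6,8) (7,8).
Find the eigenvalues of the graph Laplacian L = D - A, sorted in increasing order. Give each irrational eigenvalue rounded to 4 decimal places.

Each diagonal entry of L is the vertex degree and each off-diagonal entry is -1 where an edge is present, 0 otherwise; in the order [1, 2, 3, 4, 5, 6, 7, 8] the diagonal is [7, 7, 7, 7, 7, 7, 7, 7]. Diagonalising L (or applying a numerical eigensolver to the 8x8 matrix) gives the spectrum above. The single zero eigenvalue shows the graph is connected. By the matrix-tree theorem the graph has (1/8) * product of the nonzero eigenvalues = 262144 spanning trees. The eigenvalues sum to 56, which equals trace(L) = 2|E|.

[0, 8, 8, 8, 8, 8, 8, 8]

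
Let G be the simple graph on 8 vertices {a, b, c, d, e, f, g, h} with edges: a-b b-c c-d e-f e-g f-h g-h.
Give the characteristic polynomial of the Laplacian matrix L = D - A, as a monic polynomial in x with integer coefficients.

Each diagonal entry of L is the vertex degree and each off-diagonal entry is -1 where an edge is present, 0 otherwise; in the order [a, b, c, d, e, f, g, h] the diagonal is [1, 2, 2, 1, 2, 2, 2, 2]. L has integer entries, so p(x) = det(xI - L) has integer coefficients. Expanding the determinant yields x^8 - 14x^7 + 78x^6 - 220x^5 + 328x^4 - 240x^3 + 64x^2. The constant term is 0 because L is singular (the all-ones vector lies in its kernel). There are 2 zeros in the spectrum, matching the 2 components.

x^8 - 14x^7 + 78x^6 - 220x^5 + 328x^4 - 240x^3 + 64x^2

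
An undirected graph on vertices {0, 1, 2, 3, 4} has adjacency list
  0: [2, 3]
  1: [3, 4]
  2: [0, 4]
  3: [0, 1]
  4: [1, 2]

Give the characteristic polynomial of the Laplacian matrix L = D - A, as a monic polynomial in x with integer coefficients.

With the vertex order [0, 1, 2, 3, 4], the degrees are [2, 2, 2, 2, 2], giving D = diag(2, 2, 2, 2, 2) and L = D - A. Computing det(xI - L) by cofactor expansion (or equivalently via sum-over-permutations) gives x^5 - 10x^4 + 35x^3 - 50x^2 + 25x. Since p(0) = det(-L) = 0, x divides p(x). The largest eigenvalue, 3.6180, is at most the vertex count 5.

x^5 - 10x^4 + 35x^3 - 50x^2 + 25x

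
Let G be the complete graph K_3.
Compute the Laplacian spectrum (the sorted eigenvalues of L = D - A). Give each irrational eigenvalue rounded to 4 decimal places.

[0, 3, 3]

The graph has 3 vertices and degree multiset [2, 2, 2]; D is the diagonal matrix of degrees and L = D - A. Diagonalising L (or applying a numerical eigensolver to the 3x3 matrix) gives the spectrum above. The single zero eigenvalue shows the graph is connected. The eigenvalues sum to 6, which equals trace(L) = 2|E|.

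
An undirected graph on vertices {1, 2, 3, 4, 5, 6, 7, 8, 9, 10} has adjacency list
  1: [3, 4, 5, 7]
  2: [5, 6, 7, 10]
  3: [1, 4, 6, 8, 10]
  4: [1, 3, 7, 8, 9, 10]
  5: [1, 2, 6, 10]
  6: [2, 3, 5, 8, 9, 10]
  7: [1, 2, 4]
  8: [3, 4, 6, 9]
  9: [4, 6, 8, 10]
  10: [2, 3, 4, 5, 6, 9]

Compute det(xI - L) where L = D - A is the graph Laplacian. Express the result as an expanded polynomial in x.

With the vertex order [1, 2, 3, 4, 5, 6, 7, 8, 9, 10], the degrees are [4, 4, 5, 6, 4, 6, 3, 4, 4, 6], giving D = diag(4, 4, 5, 6, 4, 6, 3, 4, 4, 6) and L = D - A. L has integer entries, so p(x) = det(xI - L) has integer coefficients. Expanding the determinant yields x^10 - 46x^9 + 924x^8 - 10626x^7 + 77008x^6 - 364256x^5 + 1123002x^4 - 2172814x^3 + 2390398x^2 - 1137520x. The constant term is 0 because L is singular (the all-ones vector lies in its kernel).

x^10 - 46x^9 + 924x^8 - 10626x^7 + 77008x^6 - 364256x^5 + 1123002x^4 - 2172814x^3 + 2390398x^2 - 1137520x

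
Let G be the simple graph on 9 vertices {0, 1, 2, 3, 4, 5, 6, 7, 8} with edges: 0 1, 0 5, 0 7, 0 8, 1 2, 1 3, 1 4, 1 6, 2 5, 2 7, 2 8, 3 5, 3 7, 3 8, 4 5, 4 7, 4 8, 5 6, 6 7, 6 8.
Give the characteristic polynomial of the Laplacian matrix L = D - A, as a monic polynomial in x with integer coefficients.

Reading degrees in the order [0, 1, 2, 3, 4, 5, 6, 7, 8] gives [4, 5, 4, 4, 4, 5, 4, 5, 5]; set D = diag(4, 5, 4, 4, 4, 5, 4, 5, 5) and form L = D - A. The eigenvalues of L are [0, 4, 4, 4, 4, 5, 5, 5, 9]; the characteristic polynomial is the product of (x - lambda_i), which multiplies out to x^9 - 40x^8 + 690x^7 - 6720x^6 + 40485x^5 - 154704x^4 + 366560x^3 - 492800x^2 + 288000x. Since p(0) = det(-L) = 0, x divides p(x). The largest eigenvalue, 9, is at most the vertex count 9. By the matrix-tree theorem the graph has (1/9) * product of the nonzero eigenvalues = 32000 spanning trees.

x^9 - 40x^8 + 690x^7 - 6720x^6 + 40485x^5 - 154704x^4 + 366560x^3 - 492800x^2 + 288000x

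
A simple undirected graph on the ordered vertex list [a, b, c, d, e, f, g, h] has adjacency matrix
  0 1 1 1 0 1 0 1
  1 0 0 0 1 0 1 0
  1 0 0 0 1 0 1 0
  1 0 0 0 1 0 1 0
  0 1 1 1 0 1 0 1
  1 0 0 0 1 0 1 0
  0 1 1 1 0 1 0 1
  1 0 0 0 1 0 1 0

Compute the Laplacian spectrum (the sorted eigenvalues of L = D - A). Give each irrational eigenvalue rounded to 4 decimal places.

Reading degrees in the order [a, b, c, d, e, f, g, h] gives [5, 3, 3, 3, 5, 3, 5, 3]; set D = diag(5, 3, 3, 3, 5, 3, 5, 3) and form L = D - A. Since every row of L sums to 0, the all-ones vector is in the kernel and 0 is an eigenvalue.

[0, 3, 3, 3, 3, 5, 5, 8]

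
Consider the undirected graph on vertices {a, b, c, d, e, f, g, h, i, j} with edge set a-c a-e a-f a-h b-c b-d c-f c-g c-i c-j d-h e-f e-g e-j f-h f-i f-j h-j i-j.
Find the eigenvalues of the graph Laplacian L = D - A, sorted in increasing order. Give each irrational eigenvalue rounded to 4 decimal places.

With the vertex order [a, b, c, d, e, f, g, h, i, j], the degrees are [4, 2, 6, 2, 4, 6, 2, 4, 3, 5], giving D = diag(4, 2, 6, 2, 4, 6, 2, 4, 3, 5) and L = D - A. Diagonalising L (or applying a numerical eigensolver to the 10x10 matrix) gives the spectrum above. The eigenvalues sum to 38, which equals trace(L) = 2|E|. The largest eigenvalue, 7.7586, is at most the vertex count 10.

[0, 1.0048, 1.8415, 2.4167, 3.0768, 4.3713, 4.6690, 5.9398, 6.9215, 7.7586]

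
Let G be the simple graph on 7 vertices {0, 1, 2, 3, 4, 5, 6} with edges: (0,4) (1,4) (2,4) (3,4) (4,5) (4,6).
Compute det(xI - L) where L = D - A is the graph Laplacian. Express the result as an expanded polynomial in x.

Reading degrees in the order [0, 1, 2, 3, 4, 5, 6] gives [1, 1, 1, 1, 6, 1, 1]; set D = diag(1, 1, 1, 1, 6, 1, 1) and form L = D - A. L has integer entries, so p(x) = det(xI - L) has integer coefficients. Expanding the determinant yields x^7 - 12x^6 + 45x^5 - 80x^4 + 75x^3 - 36x^2 + 7x. The constant term is 0 because L is singular (the all-ones vector lies in its kernel). There is one zero in the spectrum, matching the 1 component.

x^7 - 12x^6 + 45x^5 - 80x^4 + 75x^3 - 36x^2 + 7x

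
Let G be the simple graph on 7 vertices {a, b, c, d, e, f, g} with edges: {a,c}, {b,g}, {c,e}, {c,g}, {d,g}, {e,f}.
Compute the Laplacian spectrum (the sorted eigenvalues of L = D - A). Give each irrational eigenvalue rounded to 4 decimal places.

[0, 0.3217, 0.6802, 1, 2.1397, 3.2297, 4.6287]

With the vertex order [a, b, c, d, e, f, g], the degrees are [1, 1, 3, 1, 2, 1, 3], giving D = diag(1, 1, 3, 1, 2, 1, 3) and L = D - A. Since every row of L sums to 0, the all-ones vector is in the kernel and 0 is an eigenvalue. The single zero eigenvalue shows the graph is connected. There is one zero in the spectrum, matching the 1 component. The largest eigenvalue, 4.6287, is at most the vertex count 7.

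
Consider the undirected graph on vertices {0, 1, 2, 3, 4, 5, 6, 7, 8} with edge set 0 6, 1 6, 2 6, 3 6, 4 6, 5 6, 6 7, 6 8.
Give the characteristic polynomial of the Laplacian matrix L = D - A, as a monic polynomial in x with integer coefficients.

x^9 - 16x^8 + 84x^7 - 224x^6 + 350x^5 - 336x^4 + 196x^3 - 64x^2 + 9x

With the vertex order [0, 1, 2, 3, 4, 5, 6, 7, 8], the degrees are [1, 1, 1, 1, 1, 1, 8, 1, 1], giving D = diag(1, 1, 1, 1, 1, 1, 8, 1, 1) and L = D - A. The eigenvalues of L are [0, 1, 1, 1, 1, 1, 1, 1, 9]; the characteristic polynomial is the product of (x - lambda_i), which multiplies out to x^9 - 16x^8 + 84x^7 - 224x^6 + 350x^5 - 336x^4 + 196x^3 - 64x^2 + 9x. Since p(0) = det(-L) = 0, x divides p(x). There is one zero in the spectrum, matching the 1 component.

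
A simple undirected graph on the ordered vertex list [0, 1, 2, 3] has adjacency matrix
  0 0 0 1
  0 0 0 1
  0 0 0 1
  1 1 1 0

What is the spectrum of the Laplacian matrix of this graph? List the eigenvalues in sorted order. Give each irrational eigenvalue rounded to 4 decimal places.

Each diagonal entry of L is the vertex degree and each off-diagonal entry is -1 where an edge is present, 0 otherwise; in the order [0, 1, 2, 3] the diagonal is [1, 1, 1, 3]. Diagonalising L (or applying a numerical eigensolver to the 4x4 matrix) gives the spectrum above. The single zero eigenvalue shows the graph is connected. The largest eigenvalue, 4, is at most the vertex count 4. The eigenvalues sum to 6, which equals trace(L) = 2|E|.

[0, 1, 1, 4]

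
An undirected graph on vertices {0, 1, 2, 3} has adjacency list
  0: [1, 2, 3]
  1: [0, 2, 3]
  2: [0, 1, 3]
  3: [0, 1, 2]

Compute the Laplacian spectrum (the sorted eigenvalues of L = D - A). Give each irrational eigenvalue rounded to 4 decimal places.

[0, 4, 4, 4]

Each diagonal entry of L is the vertex degree and each off-diagonal entry is -1 where an edge is present, 0 otherwise; in the order [0, 1, 2, 3] the diagonal is [3, 3, 3, 3]. Diagonalising L (or applying a numerical eigensolver to the 4x4 matrix) gives the spectrum above. By the matrix-tree theorem the graph has (1/4) * product of the nonzero eigenvalues = 16 spanning trees.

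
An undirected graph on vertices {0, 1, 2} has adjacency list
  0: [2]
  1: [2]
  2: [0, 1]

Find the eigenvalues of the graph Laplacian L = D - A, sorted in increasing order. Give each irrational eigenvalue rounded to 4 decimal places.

With the vertex order [0, 1, 2], the degrees are [1, 1, 2], giving D = diag(1, 1, 2) and L = D - A. Since every row of L sums to 0, the all-ones vector is in the kernel and 0 is an eigenvalue. The single zero eigenvalue shows the graph is connected. The eigenvalues sum to 4, which equals trace(L) = 2|E|.

[0, 1, 3]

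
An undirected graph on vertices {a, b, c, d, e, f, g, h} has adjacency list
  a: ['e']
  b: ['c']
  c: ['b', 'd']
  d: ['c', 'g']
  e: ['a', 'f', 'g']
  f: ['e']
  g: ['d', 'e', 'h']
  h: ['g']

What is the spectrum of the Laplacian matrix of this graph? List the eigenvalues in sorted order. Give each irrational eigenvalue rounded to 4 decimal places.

Each diagonal entry of L is the vertex degree and each off-diagonal entry is -1 where an edge is present, 0 otherwise; in the order [a, b, c, d, e, f, g, h] the diagonal is [1, 1, 2, 2, 3, 1, 3, 1]. Diagonalising L (or applying a numerical eigensolver to the 8x8 matrix) gives the spectrum above. The single zero eigenvalue shows the graph is connected. The eigenvalues sum to 14, which equals trace(L) = 2|E|. There is one zero in the spectrum, matching the 1 component.

[0, 0.2243, 0.5858, 1, 1.4108, 2.7237, 3.4142, 4.6412]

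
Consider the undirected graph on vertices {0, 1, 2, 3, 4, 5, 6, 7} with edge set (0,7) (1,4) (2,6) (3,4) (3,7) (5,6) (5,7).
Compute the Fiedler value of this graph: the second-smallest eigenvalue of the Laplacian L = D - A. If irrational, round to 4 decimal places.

With the vertex order [0, 1, 2, 3, 4, 5, 6, 7], the degrees are [1, 1, 1, 2, 2, 2, 2, 3], giving D = diag(1, 1, 1, 2, 2, 2, 2, 3) and L = D - A. The sorted Laplacian eigenvalues are [0, 0.1981, 0.4915, 1.3204, 1.5550, 2.8258, 3.2470, 4.3623]; the algebraic connectivity is the second entry, 0.1981. The eigenvalues sum to 14, which equals trace(L) = 2|E|. The largest eigenvalue, 4.3623, is at most the vertex count 8.

0.1981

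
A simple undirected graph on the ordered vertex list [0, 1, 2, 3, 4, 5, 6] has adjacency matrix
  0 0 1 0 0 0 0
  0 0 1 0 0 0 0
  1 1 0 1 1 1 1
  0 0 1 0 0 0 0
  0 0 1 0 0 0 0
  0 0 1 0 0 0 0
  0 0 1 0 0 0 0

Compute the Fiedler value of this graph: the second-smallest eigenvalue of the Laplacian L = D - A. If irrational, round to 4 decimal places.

Each diagonal entry of L is the vertex degree and each off-diagonal entry is -1 where an edge is present, 0 otherwise; in the order [0, 1, 2, 3, 4, 5, 6] the diagonal is [1, 1, 6, 1, 1, 1, 1]. The smallest Laplacian eigenvalue is always 0. The next one, lambda_2 = 1, measures how hard the graph is to disconnect: larger values mean better connectivity. The largest eigenvalue, 7, is at most the vertex count 7.

1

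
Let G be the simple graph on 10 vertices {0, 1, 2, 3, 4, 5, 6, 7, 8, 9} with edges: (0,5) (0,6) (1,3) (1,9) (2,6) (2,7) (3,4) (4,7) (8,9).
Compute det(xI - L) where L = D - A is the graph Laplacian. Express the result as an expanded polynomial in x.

Each diagonal entry of L is the vertex degree and each off-diagonal entry is -1 where an edge is present, 0 otherwise; in the order [0, 1, 2, 3, 4, 5, 6, 7, 8, 9] the diagonal is [2, 2, 2, 2, 2, 1, 2, 2, 1, 2]. Computing det(xI - L) by cofactor expansion (or equivalently via sum-over-permutations) gives x^10 - 18x^9 + 136x^8 - 560x^7 + 1365x^6 - 2002x^5 + 1716x^4 - 792x^3 + 165x^2 - 10x. Since p(0) = det(-L) = 0, x divides p(x). The largest eigenvalue, 3.9021, is at most the vertex count 10.

x^10 - 18x^9 + 136x^8 - 560x^7 + 1365x^6 - 2002x^5 + 1716x^4 - 792x^3 + 165x^2 - 10x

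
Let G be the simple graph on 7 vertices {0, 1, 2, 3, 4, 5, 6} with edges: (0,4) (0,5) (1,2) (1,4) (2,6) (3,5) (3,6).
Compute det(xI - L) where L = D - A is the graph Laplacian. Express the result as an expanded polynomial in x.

With the vertex order [0, 1, 2, 3, 4, 5, 6], the degrees are [2, 2, 2, 2, 2, 2, 2], giving D = diag(2, 2, 2, 2, 2, 2, 2) and L = D - A. L has integer entries, so p(x) = det(xI - L) has integer coefficients. Expanding the determinant yields x^7 - 14x^6 + 77x^5 - 210x^4 + 294x^3 - 196x^2 + 49x. The constant term is 0 because L is singular (the all-ones vector lies in its kernel).

x^7 - 14x^6 + 77x^5 - 210x^4 + 294x^3 - 196x^2 + 49x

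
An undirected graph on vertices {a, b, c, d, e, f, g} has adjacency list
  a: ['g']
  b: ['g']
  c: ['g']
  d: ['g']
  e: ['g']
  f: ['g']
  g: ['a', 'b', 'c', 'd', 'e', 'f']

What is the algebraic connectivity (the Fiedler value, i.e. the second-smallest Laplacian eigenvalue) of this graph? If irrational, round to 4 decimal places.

1

Reading degrees in the order [a, b, c, d, e, f, g] gives [1, 1, 1, 1, 1, 1, 6]; set D = diag(1, 1, 1, 1, 1, 1, 6) and form L = D - A. The sorted Laplacian eigenvalues are [0, 1, 1, 1, 1, 1, 7]; the algebraic connectivity is the second entry, 1. The eigenvalues sum to 12, which equals trace(L) = 2|E|. The largest eigenvalue, 7, is at most the vertex count 7.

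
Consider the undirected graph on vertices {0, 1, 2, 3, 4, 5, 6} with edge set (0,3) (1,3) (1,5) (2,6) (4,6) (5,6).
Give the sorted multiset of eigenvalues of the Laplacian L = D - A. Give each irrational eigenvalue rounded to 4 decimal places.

Each diagonal entry of L is the vertex degree and each off-diagonal entry is -1 where an edge is present, 0 otherwise; in the order [0, 1, 2, 3, 4, 5, 6] the diagonal is [1, 2, 1, 2, 1, 2, 3]. Since every row of L sums to 0, the all-ones vector is in the kernel and 0 is an eigenvalue. The single zero eigenvalue shows the graph is connected. By the matrix-tree theorem the graph has (1/7) * product of the nonzero eigenvalues = 1 spanning tree.

[0, 0.2254, 1, 1, 2.1859, 3.3604, 4.2283]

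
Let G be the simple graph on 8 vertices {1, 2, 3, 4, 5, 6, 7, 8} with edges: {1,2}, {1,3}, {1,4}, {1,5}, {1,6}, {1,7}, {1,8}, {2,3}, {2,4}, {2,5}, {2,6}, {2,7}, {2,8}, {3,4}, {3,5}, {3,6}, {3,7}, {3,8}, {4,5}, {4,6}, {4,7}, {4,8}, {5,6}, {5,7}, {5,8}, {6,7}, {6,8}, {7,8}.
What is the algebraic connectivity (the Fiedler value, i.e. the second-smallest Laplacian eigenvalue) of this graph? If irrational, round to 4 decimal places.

Each diagonal entry of L is the vertex degree and each off-diagonal entry is -1 where an edge is present, 0 otherwise; in the order [1, 2, 3, 4, 5, 6, 7, 8] the diagonal is [7, 7, 7, 7, 7, 7, 7, 7]. Computing the eigenvalues of L and sorting gives [0, 8, 8, 8, 8, 8, 8, 8]. The Fiedler value lambda_2 = 8 is strictly positive, so the graph is connected. The largest eigenvalue, 8, is at most the vertex count 8.

8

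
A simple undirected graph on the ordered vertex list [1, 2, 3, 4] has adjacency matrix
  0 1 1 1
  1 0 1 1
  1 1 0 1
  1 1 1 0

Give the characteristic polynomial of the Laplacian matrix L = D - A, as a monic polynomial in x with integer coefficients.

Each diagonal entry of L is the vertex degree and each off-diagonal entry is -1 where an edge is present, 0 otherwise; in the order [1, 2, 3, 4] the diagonal is [3, 3, 3, 3]. The eigenvalues of L are [0, 4, 4, 4]; the characteristic polynomial is the product of (x - lambda_i), which multiplies out to x^4 - 12x^3 + 48x^2 - 64x. The coefficient of x^3 equals -trace(L) = -12, matching the sum of degrees. The largest eigenvalue, 4, is at most the vertex count 4. The eigenvalues sum to 12, which equals trace(L) = 2|E|.

x^4 - 12x^3 + 48x^2 - 64x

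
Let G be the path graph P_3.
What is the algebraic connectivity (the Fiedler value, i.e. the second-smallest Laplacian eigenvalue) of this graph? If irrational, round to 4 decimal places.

The graph has 3 vertices and degree multiset [2, 1, 1]; D is the diagonal matrix of degrees and L = D - A. The smallest Laplacian eigenvalue is always 0. The next one, lambda_2 = 1, measures how hard the graph is to disconnect: larger values mean better connectivity. The largest eigenvalue, 3, is at most the vertex count 3.

1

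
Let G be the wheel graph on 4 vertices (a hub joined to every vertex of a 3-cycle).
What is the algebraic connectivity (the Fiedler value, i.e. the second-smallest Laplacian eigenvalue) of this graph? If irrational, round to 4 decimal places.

4

The graph has 4 vertices and degree multiset [3, 3, 3, 3]; D is the diagonal matrix of degrees and L = D - A. The smallest Laplacian eigenvalue is always 0. The next one, lambda_2 = 4, measures how hard the graph is to disconnect: larger values mean better connectivity. There is one zero in the spectrum, matching the 1 component. By the matrix-tree theorem the graph has (1/4) * product of the nonzero eigenvalues = 16 spanning trees.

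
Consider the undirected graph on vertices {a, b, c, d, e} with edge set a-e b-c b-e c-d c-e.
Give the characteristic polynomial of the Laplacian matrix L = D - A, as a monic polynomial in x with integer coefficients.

x^5 - 10x^4 + 33x^3 - 40x^2 + 15x

Reading degrees in the order [a, b, c, d, e] gives [1, 2, 3, 1, 3]; set D = diag(1, 2, 3, 1, 3) and form L = D - A. L has integer entries, so p(x) = det(xI - L) has integer coefficients. Expanding the determinant yields x^5 - 10x^4 + 33x^3 - 40x^2 + 15x. Since p(0) = det(-L) = 0, x divides p(x).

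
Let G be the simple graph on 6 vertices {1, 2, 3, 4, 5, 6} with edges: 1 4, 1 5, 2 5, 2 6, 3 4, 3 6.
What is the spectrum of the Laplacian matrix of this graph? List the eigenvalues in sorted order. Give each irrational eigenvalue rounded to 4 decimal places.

[0, 1, 1, 3, 3, 4]

Reading degrees in the order [1, 2, 3, 4, 5, 6] gives [2, 2, 2, 2, 2, 2]; set D = diag(2, 2, 2, 2, 2, 2) and form L = D - A. Since every row of L sums to 0, the all-ones vector is in the kernel and 0 is an eigenvalue. By the matrix-tree theorem the graph has (1/6) * product of the nonzero eigenvalues = 6 spanning trees.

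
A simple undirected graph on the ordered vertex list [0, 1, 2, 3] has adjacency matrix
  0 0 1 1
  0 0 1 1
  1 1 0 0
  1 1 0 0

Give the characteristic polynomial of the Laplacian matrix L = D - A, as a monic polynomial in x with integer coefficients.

x^4 - 8x^3 + 20x^2 - 16x

With the vertex order [0, 1, 2, 3], the degrees are [2, 2, 2, 2], giving D = diag(2, 2, 2, 2) and L = D - A. The eigenvalues of L are [0, 2, 2, 4]; the characteristic polynomial is the product of (x - lambda_i), which multiplies out to x^4 - 8x^3 + 20x^2 - 16x. The constant term is 0 because L is singular (the all-ones vector lies in its kernel). By the matrix-tree theorem the graph has (1/4) * product of the nonzero eigenvalues = 4 spanning trees. The eigenvalues sum to 8, which equals trace(L) = 2|E|.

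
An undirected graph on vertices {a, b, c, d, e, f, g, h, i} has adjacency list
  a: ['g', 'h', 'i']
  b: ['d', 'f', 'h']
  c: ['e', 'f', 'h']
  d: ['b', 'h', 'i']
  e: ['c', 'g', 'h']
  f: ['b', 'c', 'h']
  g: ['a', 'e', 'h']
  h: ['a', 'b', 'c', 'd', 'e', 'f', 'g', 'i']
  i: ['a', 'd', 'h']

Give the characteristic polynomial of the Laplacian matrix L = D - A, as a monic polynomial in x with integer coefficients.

Each diagonal entry of L is the vertex degree and each off-diagonal entry is -1 where an edge is present, 0 otherwise; in the order [a, b, c, d, e, f, g, h, i] the diagonal is [3, 3, 3, 3, 3, 3, 3, 8, 3]. Computing det(xI - L) by cofactor expansion (or equivalently via sum-over-permutations) gives x^9 - 32x^8 + 428x^7 - 3136x^6 + 13786x^5 - 37232x^4 + 60276x^3 - 53424x^2 + 19845x. The coefficient of x^8 equals -trace(L) = -32, matching the sum of degrees.

x^9 - 32x^8 + 428x^7 - 3136x^6 + 13786x^5 - 37232x^4 + 60276x^3 - 53424x^2 + 19845x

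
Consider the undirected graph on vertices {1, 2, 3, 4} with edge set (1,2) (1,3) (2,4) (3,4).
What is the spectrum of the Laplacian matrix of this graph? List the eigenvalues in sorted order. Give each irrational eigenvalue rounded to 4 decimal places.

With the vertex order [1, 2, 3, 4], the degrees are [2, 2, 2, 2], giving D = diag(2, 2, 2, 2) and L = D - A. The multiplicity of 0 as a Laplacian eigenvalue equals the number of connected components. The single zero eigenvalue shows the graph is connected. By the matrix-tree theorem the graph has (1/4) * product of the nonzero eigenvalues = 4 spanning trees.

[0, 2, 2, 4]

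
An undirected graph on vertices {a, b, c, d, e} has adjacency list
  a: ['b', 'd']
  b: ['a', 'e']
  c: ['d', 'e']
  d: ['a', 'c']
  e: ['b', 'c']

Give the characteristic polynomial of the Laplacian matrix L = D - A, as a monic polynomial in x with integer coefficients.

x^5 - 10x^4 + 35x^3 - 50x^2 + 25x

Each diagonal entry of L is the vertex degree and each off-diagonal entry is -1 where an edge is present, 0 otherwise; in the order [a, b, c, d, e] the diagonal is [2, 2, 2, 2, 2]. Computing det(xI - L) by cofactor expansion (or equivalently via sum-over-permutations) gives x^5 - 10x^4 + 35x^3 - 50x^2 + 25x. The constant term is 0 because L is singular (the all-ones vector lies in its kernel). The eigenvalues sum to 10, which equals trace(L) = 2|E|.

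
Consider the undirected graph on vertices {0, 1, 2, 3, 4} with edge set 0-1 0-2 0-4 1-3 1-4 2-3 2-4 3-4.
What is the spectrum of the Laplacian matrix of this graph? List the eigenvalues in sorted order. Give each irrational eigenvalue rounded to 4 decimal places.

With the vertex order [0, 1, 2, 3, 4], the degrees are [3, 3, 3, 3, 4], giving D = diag(3, 3, 3, 3, 4) and L = D - A. L is symmetric positive semidefinite, so every eigenvalue is real and nonnegative. The single zero eigenvalue shows the graph is connected. The largest eigenvalue, 5, is at most the vertex count 5. The eigenvalues sum to 16, which equals trace(L) = 2|E|.

[0, 3, 3, 5, 5]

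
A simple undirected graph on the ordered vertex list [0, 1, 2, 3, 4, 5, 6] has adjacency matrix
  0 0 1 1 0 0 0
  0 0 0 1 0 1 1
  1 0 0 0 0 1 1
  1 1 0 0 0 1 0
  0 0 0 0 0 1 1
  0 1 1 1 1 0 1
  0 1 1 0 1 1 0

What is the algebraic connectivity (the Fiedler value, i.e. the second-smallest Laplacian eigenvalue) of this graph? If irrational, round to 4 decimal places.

1.3530

Reading degrees in the order [0, 1, 2, 3, 4, 5, 6] gives [2, 3, 3, 3, 2, 5, 4]; set D = diag(2, 3, 3, 3, 2, 5, 4) and form L = D - A. Computing the eigenvalues of L and sorting gives [0, 1.3530, 2.1875, 2.8262, 4.1920, 5.2891, 6.1522]. The Fiedler value lambda_2 = 1.3530 is strictly positive, so the graph is connected.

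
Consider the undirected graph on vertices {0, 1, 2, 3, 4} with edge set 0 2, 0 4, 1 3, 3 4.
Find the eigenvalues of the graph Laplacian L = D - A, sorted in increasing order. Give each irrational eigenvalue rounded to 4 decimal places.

[0, 0.3820, 1.3820, 2.6180, 3.6180]

Reading degrees in the order [0, 1, 2, 3, 4] gives [2, 1, 1, 2, 2]; set D = diag(2, 1, 1, 2, 2) and form L = D - A. Since every row of L sums to 0, the all-ones vector is in the kernel and 0 is an eigenvalue. The single zero eigenvalue shows the graph is connected. There is one zero in the spectrum, matching the 1 component.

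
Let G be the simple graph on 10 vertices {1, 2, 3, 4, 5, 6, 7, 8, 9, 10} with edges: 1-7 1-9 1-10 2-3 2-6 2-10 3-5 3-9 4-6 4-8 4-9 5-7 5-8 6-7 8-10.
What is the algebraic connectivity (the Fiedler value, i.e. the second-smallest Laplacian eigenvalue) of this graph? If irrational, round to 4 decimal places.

2

Reading degrees in the order [1, 2, 3, 4, 5, 6, 7, 8, 9, 10] gives [3, 3, 3, 3, 3, 3, 3, 3, 3, 3]; set D = diag(3, 3, 3, 3, 3, 3, 3, 3, 3, 3) and form L = D - A. The smallest Laplacian eigenvalue is always 0. The next one, lambda_2 = 2, measures how hard the graph is to disconnect: larger values mean better connectivity. There is one zero in the spectrum, matching the 1 component. By the matrix-tree theorem the graph has (1/10) * product of the nonzero eigenvalues = 2000 spanning trees.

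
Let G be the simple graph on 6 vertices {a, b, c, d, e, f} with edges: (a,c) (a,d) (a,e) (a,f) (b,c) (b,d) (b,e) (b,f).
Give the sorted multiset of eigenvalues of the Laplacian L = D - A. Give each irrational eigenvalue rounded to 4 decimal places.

[0, 2, 2, 2, 4, 6]

With the vertex order [a, b, c, d, e, f], the degrees are [4, 4, 2, 2, 2, 2], giving D = diag(4, 4, 2, 2, 2, 2) and L = D - A. Diagonalising L (or applying a numerical eigensolver to the 6x6 matrix) gives the spectrum above. The single zero eigenvalue shows the graph is connected. The eigenvalues sum to 16, which equals trace(L) = 2|E|. The largest eigenvalue, 6, is at most the vertex count 6.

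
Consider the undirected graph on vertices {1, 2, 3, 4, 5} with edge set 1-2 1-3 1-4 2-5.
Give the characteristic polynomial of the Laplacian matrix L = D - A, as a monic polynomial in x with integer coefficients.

With the vertex order [1, 2, 3, 4, 5], the degrees are [3, 2, 1, 1, 1], giving D = diag(3, 2, 1, 1, 1) and L = D - A. L has integer entries, so p(x) = det(xI - L) has integer coefficients. Expanding the determinant yields x^5 - 8x^4 + 20x^3 - 18x^2 + 5x. The coefficient of x^4 equals -trace(L) = -8, matching the sum of degrees. By the matrix-tree theorem the graph has (1/5) * product of the nonzero eigenvalues = 1 spanning tree.

x^5 - 8x^4 + 20x^3 - 18x^2 + 5x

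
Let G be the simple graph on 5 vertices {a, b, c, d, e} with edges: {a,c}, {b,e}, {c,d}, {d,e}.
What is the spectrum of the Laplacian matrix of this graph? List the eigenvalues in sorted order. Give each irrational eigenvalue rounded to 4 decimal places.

Reading degrees in the order [a, b, c, d, e] gives [1, 1, 2, 2, 2]; set D = diag(1, 1, 2, 2, 2) and form L = D - A. Since every row of L sums to 0, the all-ones vector is in the kernel and 0 is an eigenvalue. The single zero eigenvalue shows the graph is connected. The eigenvalues sum to 8, which equals trace(L) = 2|E|.

[0, 0.3820, 1.3820, 2.6180, 3.6180]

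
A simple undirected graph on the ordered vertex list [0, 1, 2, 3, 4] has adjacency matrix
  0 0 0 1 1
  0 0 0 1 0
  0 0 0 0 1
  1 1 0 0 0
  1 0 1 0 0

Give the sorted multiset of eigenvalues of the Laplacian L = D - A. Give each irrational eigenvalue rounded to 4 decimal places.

[0, 0.3820, 1.3820, 2.6180, 3.6180]

Reading degrees in the order [0, 1, 2, 3, 4] gives [2, 1, 1, 2, 2]; set D = diag(2, 1, 1, 2, 2) and form L = D - A. The multiplicity of 0 as a Laplacian eigenvalue equals the number of connected components. The eigenvalues sum to 8, which equals trace(L) = 2|E|. By the matrix-tree theorem the graph has (1/5) * product of the nonzero eigenvalues = 1 spanning tree.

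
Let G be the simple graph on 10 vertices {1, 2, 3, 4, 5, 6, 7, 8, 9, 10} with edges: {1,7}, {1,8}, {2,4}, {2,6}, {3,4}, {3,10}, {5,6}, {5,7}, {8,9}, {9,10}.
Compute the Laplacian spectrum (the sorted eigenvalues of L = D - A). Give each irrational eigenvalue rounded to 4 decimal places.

[0, 0.3820, 0.3820, 1.3820, 1.3820, 2.6180, 2.6180, 3.6180, 3.6180, 4]

Each diagonal entry of L is the vertex degree and each off-diagonal entry is -1 where an edge is present, 0 otherwise; in the order [1, 2, 3, 4, 5, 6, 7, 8, 9, 10] the diagonal is [2, 2, 2, 2, 2, 2, 2, 2, 2, 2]. L is symmetric positive semidefinite, so every eigenvalue is real and nonnegative. The single zero eigenvalue shows the graph is connected. The largest eigenvalue, 4, is at most the vertex count 10. The eigenvalues sum to 20, which equals trace(L) = 2|E|.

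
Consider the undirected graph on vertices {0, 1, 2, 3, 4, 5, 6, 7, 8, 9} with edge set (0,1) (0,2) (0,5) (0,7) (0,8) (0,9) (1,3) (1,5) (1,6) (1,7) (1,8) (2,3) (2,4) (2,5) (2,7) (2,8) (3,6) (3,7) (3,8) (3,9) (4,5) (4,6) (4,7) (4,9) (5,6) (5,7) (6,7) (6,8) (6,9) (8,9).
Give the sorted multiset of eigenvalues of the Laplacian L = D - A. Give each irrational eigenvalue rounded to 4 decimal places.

[0, 4.2414, 4.5424, 5.5658, 5.8028, 6.8503, 7.3476, 8, 8.6568, 8.9930]

Reading degrees in the order [0, 1, 2, 3, 4, 5, 6, 7, 8, 9] gives [6, 6, 6, 6, 5, 6, 7, 7, 6, 5]; set D = diag(6, 6, 6, 6, 5, 6, 7, 7, 6, 5) and form L = D - A. Diagonalising L (or applying a numerical eigensolver to the 10x10 matrix) gives the spectrum above. There is one zero in the spectrum, matching the 1 component.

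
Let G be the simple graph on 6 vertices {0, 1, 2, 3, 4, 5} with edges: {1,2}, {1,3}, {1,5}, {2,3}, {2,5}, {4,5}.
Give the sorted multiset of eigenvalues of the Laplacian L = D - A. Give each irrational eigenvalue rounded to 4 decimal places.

Reading degrees in the order [0, 1, 2, 3, 4, 5] gives [0, 3, 3, 2, 1, 3]; set D = diag(0, 3, 3, 2, 1, 3) and form L = D - A. Diagonalising L (or applying a numerical eigensolver to the 6x6 matrix) gives the spectrum above. The 2 zero eigenvalues correspond to the 2 connected components.

[0, 0, 0.8299, 2.6889, 4, 4.4812]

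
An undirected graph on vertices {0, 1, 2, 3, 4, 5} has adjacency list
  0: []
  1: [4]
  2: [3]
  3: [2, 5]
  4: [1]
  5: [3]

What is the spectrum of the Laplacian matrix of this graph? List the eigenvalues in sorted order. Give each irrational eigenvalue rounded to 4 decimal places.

[0, 0, 0, 1, 2, 3]

With the vertex order [0, 1, 2, 3, 4, 5], the degrees are [0, 1, 1, 2, 1, 1], giving D = diag(0, 1, 1, 2, 1, 1) and L = D - A. Since every row of L sums to 0, the all-ones vector is in the kernel and 0 is an eigenvalue. The 3 zero eigenvalues correspond to the 3 connected components. There are 3 zeros in the spectrum, matching the 3 components.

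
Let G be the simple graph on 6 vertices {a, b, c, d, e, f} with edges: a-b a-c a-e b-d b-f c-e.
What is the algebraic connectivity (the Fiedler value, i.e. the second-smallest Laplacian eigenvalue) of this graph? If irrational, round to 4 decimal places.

0.4384

With the vertex order [a, b, c, d, e, f], the degrees are [3, 3, 2, 1, 2, 1], giving D = diag(3, 3, 2, 1, 2, 1) and L = D - A. The smallest Laplacian eigenvalue is always 0. The next one, lambda_2 = 0.4384, measures how hard the graph is to disconnect: larger values mean better connectivity. By the matrix-tree theorem the graph has (1/6) * product of the nonzero eigenvalues = 3 spanning trees. The eigenvalues sum to 12, which equals trace(L) = 2|E|.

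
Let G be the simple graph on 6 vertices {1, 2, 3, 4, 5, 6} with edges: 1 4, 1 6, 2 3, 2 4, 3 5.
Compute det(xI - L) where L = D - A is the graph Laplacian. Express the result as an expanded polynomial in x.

x^6 - 10x^5 + 36x^4 - 56x^3 + 35x^2 - 6x

Each diagonal entry of L is the vertex degree and each off-diagonal entry is -1 where an edge is present, 0 otherwise; in the order [1, 2, 3, 4, 5, 6] the diagonal is [2, 2, 2, 2, 1, 1]. Computing det(xI - L) by cofactor expansion (or equivalently via sum-over-permutations) gives x^6 - 10x^5 + 36x^4 - 56x^3 + 35x^2 - 6x. The constant term is 0 because L is singular (the all-ones vector lies in its kernel). By the matrix-tree theorem the graph has (1/6) * product of the nonzero eigenvalues = 1 spanning tree. The eigenvalues sum to 10, which equals trace(L) = 2|E|.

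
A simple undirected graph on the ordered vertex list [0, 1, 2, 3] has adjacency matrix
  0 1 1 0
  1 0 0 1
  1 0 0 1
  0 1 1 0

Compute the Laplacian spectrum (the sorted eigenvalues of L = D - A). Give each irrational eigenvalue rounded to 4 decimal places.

[0, 2, 2, 4]

Reading degrees in the order [0, 1, 2, 3] gives [2, 2, 2, 2]; set D = diag(2, 2, 2, 2) and form L = D - A. Since every row of L sums to 0, the all-ones vector is in the kernel and 0 is an eigenvalue. There is one zero in the spectrum, matching the 1 component.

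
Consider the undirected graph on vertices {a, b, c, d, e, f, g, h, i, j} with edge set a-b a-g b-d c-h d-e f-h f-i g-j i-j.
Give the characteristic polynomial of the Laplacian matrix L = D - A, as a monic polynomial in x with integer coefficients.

x^10 - 18x^9 + 136x^8 - 560x^7 + 1365x^6 - 2002x^5 + 1716x^4 - 792x^3 + 165x^2 - 10x

Reading degrees in the order [a, b, c, d, e, f, g, h, i, j] gives [2, 2, 1, 2, 1, 2, 2, 2, 2, 2]; set D = diag(2, 2, 1, 2, 1, 2, 2, 2, 2, 2) and form L = D - A. Computing det(xI - L) by cofactor expansion (or equivalently via sum-over-permutations) gives x^10 - 18x^9 + 136x^8 - 560x^7 + 1365x^6 - 2002x^5 + 1716x^4 - 792x^3 + 165x^2 - 10x. Since p(0) = det(-L) = 0, x divides p(x). The largest eigenvalue, 3.9021, is at most the vertex count 10.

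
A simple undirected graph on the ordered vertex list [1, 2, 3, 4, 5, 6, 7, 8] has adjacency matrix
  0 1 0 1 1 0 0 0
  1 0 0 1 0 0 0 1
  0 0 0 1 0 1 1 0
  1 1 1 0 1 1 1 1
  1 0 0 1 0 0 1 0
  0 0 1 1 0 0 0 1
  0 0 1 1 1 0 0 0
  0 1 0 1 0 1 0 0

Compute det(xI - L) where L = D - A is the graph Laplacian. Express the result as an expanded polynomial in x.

Reading degrees in the order [1, 2, 3, 4, 5, 6, 7, 8] gives [3, 3, 3, 7, 3, 3, 3, 3]; set D = diag(3, 3, 3, 7, 3, 3, 3, 3) and form L = D - A. L has integer entries, so p(x) = det(xI - L) has integer coefficients. Expanding the determinant yields x^8 - 28x^7 + 322x^6 - 1974x^5 + 6965x^4 - 14126x^3 + 15225x^2 - 6728x. The constant term is 0 because L is singular (the all-ones vector lies in its kernel). There is one zero in the spectrum, matching the 1 component.

x^8 - 28x^7 + 322x^6 - 1974x^5 + 6965x^4 - 14126x^3 + 15225x^2 - 6728x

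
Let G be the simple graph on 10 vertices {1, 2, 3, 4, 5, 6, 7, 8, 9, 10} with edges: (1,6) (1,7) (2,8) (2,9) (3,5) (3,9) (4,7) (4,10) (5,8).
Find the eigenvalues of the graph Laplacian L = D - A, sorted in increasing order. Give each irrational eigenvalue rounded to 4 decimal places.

[0, 0, 0.3820, 1.3820, 1.3820, 1.3820, 2.6180, 3.6180, 3.6180, 3.6180]

With the vertex order [1, 2, 3, 4, 5, 6, 7, 8, 9, 10], the degrees are [2, 2, 2, 2, 2, 1, 2, 2, 2, 1], giving D = diag(2, 2, 2, 2, 2, 1, 2, 2, 2, 1) and L = D - A. Diagonalising L (or applying a numerical eigensolver to the 10x10 matrix) gives the spectrum above. The 2 zero eigenvalues correspond to the 2 connected components.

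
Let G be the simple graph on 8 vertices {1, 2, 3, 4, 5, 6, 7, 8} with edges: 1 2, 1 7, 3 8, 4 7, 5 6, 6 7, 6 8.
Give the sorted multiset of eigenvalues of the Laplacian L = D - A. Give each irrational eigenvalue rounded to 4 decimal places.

[0, 0.2509, 0.5858, 0.7287, 2, 2.3349, 3.4142, 4.6855]

Reading degrees in the order [1, 2, 3, 4, 5, 6, 7, 8] gives [2, 1, 1, 1, 1, 3, 3, 2]; set D = diag(2, 1, 1, 1, 1, 3, 3, 2) and form L = D - A. L is symmetric positive semidefinite, so every eigenvalue is real and nonnegative. The eigenvalues sum to 14, which equals trace(L) = 2|E|.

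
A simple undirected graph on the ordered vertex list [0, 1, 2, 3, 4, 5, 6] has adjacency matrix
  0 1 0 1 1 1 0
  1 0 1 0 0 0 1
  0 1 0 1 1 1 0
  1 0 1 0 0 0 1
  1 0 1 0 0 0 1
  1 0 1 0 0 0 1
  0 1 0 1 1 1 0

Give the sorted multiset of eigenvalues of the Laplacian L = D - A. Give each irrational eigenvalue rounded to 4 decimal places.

[0, 3, 3, 3, 4, 4, 7]

Reading degrees in the order [0, 1, 2, 3, 4, 5, 6] gives [4, 3, 4, 3, 3, 3, 4]; set D = diag(4, 3, 4, 3, 3, 3, 4) and form L = D - A. Diagonalising L (or applying a numerical eigensolver to the 7x7 matrix) gives the spectrum above. The single zero eigenvalue shows the graph is connected. By the matrix-tree theorem the graph has (1/7) * product of the nonzero eigenvalues = 432 spanning trees. There is one zero in the spectrum, matching the 1 component.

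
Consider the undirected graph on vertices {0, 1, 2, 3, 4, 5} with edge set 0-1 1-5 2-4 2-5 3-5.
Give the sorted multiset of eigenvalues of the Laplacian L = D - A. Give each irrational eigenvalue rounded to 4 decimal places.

Each diagonal entry of L is the vertex degree and each off-diagonal entry is -1 where an edge is present, 0 otherwise; in the order [0, 1, 2, 3, 4, 5] the diagonal is [1, 2, 2, 1, 1, 3]. L is symmetric positive semidefinite, so every eigenvalue is real and nonnegative. There is one zero in the spectrum, matching the 1 component.

[0, 0.3820, 0.6972, 2, 2.6180, 4.3028]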